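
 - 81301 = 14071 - 95372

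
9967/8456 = 9967/8456 = 1.18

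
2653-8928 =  - 6275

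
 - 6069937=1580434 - 7650371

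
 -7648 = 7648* ( - 1 ) 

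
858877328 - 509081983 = 349795345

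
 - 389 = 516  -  905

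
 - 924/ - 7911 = 308/2637 = 0.12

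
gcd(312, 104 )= 104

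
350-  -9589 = 9939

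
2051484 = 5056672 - 3005188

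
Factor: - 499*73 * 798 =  - 29068746 = - 2^1  *3^1*7^1 * 19^1*73^1*  499^1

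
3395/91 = 485/13  =  37.31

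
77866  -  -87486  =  165352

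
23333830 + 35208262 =58542092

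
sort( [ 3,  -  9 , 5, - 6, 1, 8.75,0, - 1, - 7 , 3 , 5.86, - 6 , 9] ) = [ - 9 , - 7,-6, - 6, - 1,0 , 1,3, 3,5 , 5.86,8.75, 9 ]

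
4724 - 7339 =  - 2615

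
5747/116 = 49  +  63/116 = 49.54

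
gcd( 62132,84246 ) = 2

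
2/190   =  1/95 = 0.01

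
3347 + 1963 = 5310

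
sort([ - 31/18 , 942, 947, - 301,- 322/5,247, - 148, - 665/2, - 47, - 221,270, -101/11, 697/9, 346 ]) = [ - 665/2 , - 301 , - 221, - 148, - 322/5, - 47, - 101/11,-31/18, 697/9, 247, 270, 346,  942, 947 ]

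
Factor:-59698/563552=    - 2^( - 4)*11^( - 1)*19^1*1571^1 * 1601^( - 1) = - 29849/281776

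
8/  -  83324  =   - 2/20831 = - 0.00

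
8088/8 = 1011 = 1011.00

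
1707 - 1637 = 70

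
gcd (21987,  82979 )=1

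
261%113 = 35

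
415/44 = 415/44 = 9.43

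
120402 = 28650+91752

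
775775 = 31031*25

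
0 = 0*52434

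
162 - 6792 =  - 6630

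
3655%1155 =190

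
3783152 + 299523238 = 303306390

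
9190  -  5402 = 3788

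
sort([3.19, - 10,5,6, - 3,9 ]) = [ - 10,  -  3, 3.19, 5,6,9 ] 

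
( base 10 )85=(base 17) 50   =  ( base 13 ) 67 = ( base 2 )1010101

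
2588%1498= 1090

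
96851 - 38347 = 58504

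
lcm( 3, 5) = 15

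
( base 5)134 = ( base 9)48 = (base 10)44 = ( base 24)1K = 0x2C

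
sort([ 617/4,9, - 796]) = [ - 796,  9, 617/4 ]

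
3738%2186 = 1552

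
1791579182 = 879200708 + 912378474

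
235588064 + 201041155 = 436629219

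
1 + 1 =2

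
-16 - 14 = - 30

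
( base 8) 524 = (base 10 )340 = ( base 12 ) 244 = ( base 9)417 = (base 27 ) cg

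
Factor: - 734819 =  - 734819^1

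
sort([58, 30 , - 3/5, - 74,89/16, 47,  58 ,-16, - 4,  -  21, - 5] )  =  [ - 74, -21,-16, - 5, - 4 ,-3/5, 89/16,  30,47,58,58] 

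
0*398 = 0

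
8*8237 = 65896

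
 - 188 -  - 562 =374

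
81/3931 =81/3931 = 0.02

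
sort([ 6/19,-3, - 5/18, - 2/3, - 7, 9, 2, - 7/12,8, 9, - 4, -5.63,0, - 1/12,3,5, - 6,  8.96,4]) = [ - 7,  -  6, - 5.63,-4, - 3,-2/3,-7/12, - 5/18, - 1/12,  0, 6/19,2,3, 4, 5,  8, 8.96 , 9,  9 ] 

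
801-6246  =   - 5445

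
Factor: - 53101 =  - 53101^1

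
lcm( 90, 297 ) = 2970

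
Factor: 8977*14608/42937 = 2^4*11^1*47^1*83^1*191^1*42937^(-1 ) =131136016/42937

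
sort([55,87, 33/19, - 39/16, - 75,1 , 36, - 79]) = [ - 79, - 75, - 39/16,1, 33/19 , 36,55, 87 ] 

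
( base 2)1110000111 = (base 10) 903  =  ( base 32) S7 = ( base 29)124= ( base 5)12103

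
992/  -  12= -248/3=   - 82.67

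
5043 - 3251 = 1792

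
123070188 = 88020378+35049810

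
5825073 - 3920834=1904239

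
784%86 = 10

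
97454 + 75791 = 173245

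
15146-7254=7892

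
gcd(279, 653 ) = 1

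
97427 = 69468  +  27959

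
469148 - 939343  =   - 470195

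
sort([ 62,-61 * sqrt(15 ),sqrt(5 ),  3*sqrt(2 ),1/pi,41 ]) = [ - 61*sqrt ( 15), 1/pi,sqrt(5),  3 *sqrt(  2 ),41,62]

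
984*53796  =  52935264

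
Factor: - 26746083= - 3^2*7^1*13^1*17^2*113^1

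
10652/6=5326/3=1775.33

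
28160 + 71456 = 99616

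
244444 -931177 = - 686733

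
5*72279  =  361395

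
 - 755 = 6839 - 7594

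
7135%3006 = 1123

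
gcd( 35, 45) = 5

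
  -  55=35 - 90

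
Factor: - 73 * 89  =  -6497 =-73^1*89^1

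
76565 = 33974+42591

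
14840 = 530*28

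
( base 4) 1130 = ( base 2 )1011100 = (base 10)92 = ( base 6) 232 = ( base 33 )2q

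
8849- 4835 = 4014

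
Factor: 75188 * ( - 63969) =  - 4809701172 = - 2^2*3^1 * 18797^1*21323^1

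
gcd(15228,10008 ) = 36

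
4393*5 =21965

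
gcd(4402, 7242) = 142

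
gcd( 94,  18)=2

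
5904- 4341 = 1563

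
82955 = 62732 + 20223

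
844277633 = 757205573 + 87072060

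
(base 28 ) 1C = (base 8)50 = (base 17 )26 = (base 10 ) 40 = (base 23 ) 1H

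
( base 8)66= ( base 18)30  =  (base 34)1k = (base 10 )54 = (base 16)36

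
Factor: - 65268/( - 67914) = 74/77 = 2^1*7^( - 1)*11^( - 1)*37^1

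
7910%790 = 10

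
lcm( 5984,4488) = 17952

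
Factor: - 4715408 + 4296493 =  - 5^1 *7^1*11969^1 = -418915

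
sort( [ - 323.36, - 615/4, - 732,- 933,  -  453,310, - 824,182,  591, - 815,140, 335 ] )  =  [ -933, - 824, - 815, - 732, - 453, - 323.36,  -  615/4,  140, 182, 310,335, 591]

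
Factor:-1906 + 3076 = 2^1*3^2*5^1*13^1 = 1170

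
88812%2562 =1704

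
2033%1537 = 496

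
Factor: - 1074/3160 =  - 537/1580=- 2^( - 2) * 3^1*5^( - 1) * 79^ ( - 1)*179^1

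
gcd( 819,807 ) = 3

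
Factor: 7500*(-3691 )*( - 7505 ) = 2^2*3^1*5^5*19^1 *79^1*3691^1 = 207757162500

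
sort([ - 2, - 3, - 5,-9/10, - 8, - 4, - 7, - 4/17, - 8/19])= [ - 8, - 7, - 5,  -  4, - 3,-2 , - 9/10, - 8/19, - 4/17]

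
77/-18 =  - 5  +  13/18 = - 4.28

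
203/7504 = 29/1072 = 0.03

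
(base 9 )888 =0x2d8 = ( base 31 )NF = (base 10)728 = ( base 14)3A0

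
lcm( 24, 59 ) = 1416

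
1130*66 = 74580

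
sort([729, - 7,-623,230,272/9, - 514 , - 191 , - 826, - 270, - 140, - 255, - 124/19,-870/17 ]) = [ - 826, - 623  , - 514, - 270,  -  255, - 191, - 140, - 870/17, - 7 , - 124/19, 272/9, 230,729 ]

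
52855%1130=875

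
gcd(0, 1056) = 1056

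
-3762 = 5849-9611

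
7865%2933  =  1999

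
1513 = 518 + 995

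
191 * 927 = 177057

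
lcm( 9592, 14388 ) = 28776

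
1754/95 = 1754/95 = 18.46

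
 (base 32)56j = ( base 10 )5331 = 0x14d3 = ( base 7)21354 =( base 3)21022110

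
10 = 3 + 7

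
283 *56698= 16045534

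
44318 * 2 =88636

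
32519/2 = 32519/2= 16259.50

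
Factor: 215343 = 3^2*71^1*337^1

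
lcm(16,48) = 48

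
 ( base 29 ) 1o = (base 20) 2D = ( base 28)1P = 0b110101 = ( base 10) 53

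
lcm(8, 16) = 16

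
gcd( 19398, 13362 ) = 6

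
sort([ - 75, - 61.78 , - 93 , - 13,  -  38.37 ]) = [-93,-75, - 61.78, - 38.37,-13]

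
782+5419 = 6201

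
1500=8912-7412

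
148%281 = 148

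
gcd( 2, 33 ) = 1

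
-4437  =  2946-7383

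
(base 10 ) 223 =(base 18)c7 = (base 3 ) 22021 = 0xDF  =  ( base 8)337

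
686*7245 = 4970070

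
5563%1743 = 334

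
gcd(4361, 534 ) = 89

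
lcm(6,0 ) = 0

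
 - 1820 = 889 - 2709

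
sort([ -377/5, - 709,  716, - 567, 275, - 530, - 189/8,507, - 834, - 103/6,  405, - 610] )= [ - 834, - 709, - 610,- 567, - 530, - 377/5,  -  189/8,  -  103/6,275, 405, 507, 716]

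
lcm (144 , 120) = 720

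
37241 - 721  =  36520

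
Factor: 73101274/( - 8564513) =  - 2^1*491^( - 1)*17443^ ( - 1)*36550637^1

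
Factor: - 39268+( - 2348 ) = -41616 =- 2^4*3^2*17^2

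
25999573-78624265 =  - 52624692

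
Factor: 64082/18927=2^1*3^(-3 )*179^2*701^( - 1 ) 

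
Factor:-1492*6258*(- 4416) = 2^9*3^2*7^1*23^1*149^1*373^1 = 41231909376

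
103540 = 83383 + 20157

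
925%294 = 43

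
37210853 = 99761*373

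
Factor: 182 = 2^1*7^1*13^1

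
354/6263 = 354/6263= 0.06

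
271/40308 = 271/40308=0.01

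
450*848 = 381600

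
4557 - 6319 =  - 1762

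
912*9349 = 8526288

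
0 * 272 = 0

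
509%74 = 65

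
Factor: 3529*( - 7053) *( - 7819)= 3^1*  7^1*1117^1 * 2351^1*3529^1 = 194615199303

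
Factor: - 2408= - 2^3 * 7^1*43^1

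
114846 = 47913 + 66933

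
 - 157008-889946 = - 1046954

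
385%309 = 76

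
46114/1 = 46114 = 46114.00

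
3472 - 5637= - 2165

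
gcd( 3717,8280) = 9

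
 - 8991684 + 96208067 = 87216383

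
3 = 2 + 1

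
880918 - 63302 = 817616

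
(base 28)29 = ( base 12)55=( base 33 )1W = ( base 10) 65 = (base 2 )1000001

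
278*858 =238524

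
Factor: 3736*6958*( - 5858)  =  -152279225504 =- 2^5 * 7^2*29^1*71^1*101^1*467^1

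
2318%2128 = 190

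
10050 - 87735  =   - 77685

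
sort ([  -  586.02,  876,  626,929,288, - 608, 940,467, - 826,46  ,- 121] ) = [ - 826, - 608,  -  586.02,- 121,46,288 , 467,  626,876,929,940]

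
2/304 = 1/152 =0.01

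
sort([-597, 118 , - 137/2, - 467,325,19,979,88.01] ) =[-597,-467,-137/2, 19, 88.01,118 , 325,979]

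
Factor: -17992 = -2^3*13^1*173^1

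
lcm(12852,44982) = 89964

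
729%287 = 155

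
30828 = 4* 7707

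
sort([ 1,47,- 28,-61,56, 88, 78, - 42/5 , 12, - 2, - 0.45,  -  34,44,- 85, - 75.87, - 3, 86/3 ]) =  [ - 85, - 75.87, - 61, - 34, - 28, - 42/5 ,-3, - 2,  -  0.45, 1,12, 86/3,44,47,56, 78,88]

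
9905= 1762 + 8143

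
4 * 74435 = 297740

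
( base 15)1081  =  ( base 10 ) 3496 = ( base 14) 13ba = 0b110110101000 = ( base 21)7JA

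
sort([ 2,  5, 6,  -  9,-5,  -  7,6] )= [ - 9, - 7, -5,2,5,  6, 6]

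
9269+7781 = 17050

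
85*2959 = 251515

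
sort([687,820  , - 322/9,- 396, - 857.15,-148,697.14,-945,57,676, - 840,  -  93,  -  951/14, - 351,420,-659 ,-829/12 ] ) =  [-945, - 857.15, - 840, - 659,-396,-351,-148, - 93, - 829/12 , - 951/14,-322/9, 57,420,676,687,697.14,820 ]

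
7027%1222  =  917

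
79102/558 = 141 + 212/279 = 141.76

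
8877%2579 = 1140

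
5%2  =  1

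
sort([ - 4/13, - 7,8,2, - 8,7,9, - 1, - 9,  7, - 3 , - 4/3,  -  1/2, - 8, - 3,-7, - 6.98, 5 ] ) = [  -  9, - 8,  -  8, - 7,  -  7, - 6.98, - 3, - 3, - 4/3, - 1, - 1/2, - 4/13 , 2, 5,7, 7,8,9] 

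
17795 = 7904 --9891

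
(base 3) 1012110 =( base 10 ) 876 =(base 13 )525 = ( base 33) QI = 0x36c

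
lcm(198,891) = 1782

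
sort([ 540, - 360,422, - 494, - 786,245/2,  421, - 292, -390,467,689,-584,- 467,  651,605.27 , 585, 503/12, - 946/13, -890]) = [  -  890, - 786, - 584 , - 494, - 467, - 390,-360, - 292,-946/13,503/12, 245/2, 421,422,467, 540,585, 605.27 , 651, 689]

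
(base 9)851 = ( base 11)581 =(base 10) 694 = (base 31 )MC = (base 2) 1010110110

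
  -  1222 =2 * (- 611)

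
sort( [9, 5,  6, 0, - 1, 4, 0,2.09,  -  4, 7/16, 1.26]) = [ - 4 , - 1,0, 0,7/16, 1.26,  2.09, 4, 5,6, 9]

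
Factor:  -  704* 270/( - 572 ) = 4320/13 = 2^5*3^3*5^1*13^(  -  1) 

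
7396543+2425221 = 9821764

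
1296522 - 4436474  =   - 3139952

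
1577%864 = 713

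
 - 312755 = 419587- 732342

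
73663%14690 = 213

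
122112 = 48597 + 73515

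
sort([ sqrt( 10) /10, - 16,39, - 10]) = [ - 16, - 10 , sqrt ( 10 ) /10,39] 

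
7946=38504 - 30558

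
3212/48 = 66 + 11/12 = 66.92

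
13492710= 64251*210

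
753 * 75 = 56475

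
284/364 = 71/91 =0.78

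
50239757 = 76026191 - 25786434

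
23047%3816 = 151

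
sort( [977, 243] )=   [ 243, 977]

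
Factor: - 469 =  - 7^1 * 67^1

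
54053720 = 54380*994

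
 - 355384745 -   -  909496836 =554112091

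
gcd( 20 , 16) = 4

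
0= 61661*0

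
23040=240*96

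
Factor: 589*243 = 3^5*19^1 * 31^1 = 143127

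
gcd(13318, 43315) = 1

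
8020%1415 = 945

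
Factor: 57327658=2^1 * 1699^1 * 16871^1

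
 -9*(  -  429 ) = 3861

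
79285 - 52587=26698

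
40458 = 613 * 66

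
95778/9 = 10642=10642.00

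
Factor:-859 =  - 859^1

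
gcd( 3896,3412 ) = 4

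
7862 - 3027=4835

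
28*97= 2716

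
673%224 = 1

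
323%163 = 160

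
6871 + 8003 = 14874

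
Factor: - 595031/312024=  - 2^(-3 )*3^( - 1)*53^1*103^1*109^1 * 13001^(-1 ) 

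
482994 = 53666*9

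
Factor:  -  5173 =- 7^1*739^1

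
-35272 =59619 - 94891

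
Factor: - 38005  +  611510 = 5^1*23^1*4987^1 =573505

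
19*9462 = 179778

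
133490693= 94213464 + 39277229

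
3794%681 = 389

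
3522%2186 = 1336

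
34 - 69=-35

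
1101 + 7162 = 8263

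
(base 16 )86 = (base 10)134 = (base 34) 3w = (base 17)7F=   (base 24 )5e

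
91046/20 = 45523/10 = 4552.30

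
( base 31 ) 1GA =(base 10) 1467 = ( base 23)2hi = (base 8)2673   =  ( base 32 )1DR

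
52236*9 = 470124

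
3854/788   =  4+351/394 = 4.89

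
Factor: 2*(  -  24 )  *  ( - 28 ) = 1344 = 2^6* 3^1*7^1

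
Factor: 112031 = 112031^1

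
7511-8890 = - 1379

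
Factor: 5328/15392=9/26=2^(  -  1 )*3^2*13^( - 1 )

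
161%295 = 161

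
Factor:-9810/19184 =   -  45/88=-  2^( - 3)*3^2* 5^1*11^(-1) 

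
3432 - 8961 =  - 5529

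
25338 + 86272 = 111610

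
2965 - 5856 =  - 2891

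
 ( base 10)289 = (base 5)2124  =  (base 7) 562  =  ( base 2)100100001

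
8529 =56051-47522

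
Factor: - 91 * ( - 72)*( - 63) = -412776  =  -  2^3*3^4*7^2*13^1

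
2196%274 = 4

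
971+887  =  1858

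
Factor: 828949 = 11^1*179^1*421^1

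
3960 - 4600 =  - 640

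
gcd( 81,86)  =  1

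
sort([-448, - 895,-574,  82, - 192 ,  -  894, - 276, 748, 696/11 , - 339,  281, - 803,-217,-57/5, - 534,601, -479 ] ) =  [  -  895 , - 894, - 803,  -  574,-534, - 479,-448,-339,-276, - 217, - 192 , - 57/5 , 696/11, 82, 281, 601,748 ]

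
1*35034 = 35034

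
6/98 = 3/49 = 0.06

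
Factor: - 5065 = -5^1*1013^1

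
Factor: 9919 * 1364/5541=13529516/5541 = 2^2*3^ ( - 1)*7^1*11^1 * 13^1*31^1*109^1 * 1847^ ( - 1)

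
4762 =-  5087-  -  9849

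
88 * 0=0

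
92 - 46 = 46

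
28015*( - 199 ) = - 5574985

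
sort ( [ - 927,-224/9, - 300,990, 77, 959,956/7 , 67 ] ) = [-927,  -  300,-224/9, 67, 77, 956/7 , 959, 990 ] 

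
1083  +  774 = 1857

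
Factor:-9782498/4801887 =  -2^1*3^(  -  2 ) * 11^1*23^1*19333^1*533543^(- 1)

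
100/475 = 4/19 = 0.21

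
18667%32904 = 18667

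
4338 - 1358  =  2980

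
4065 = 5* 813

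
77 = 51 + 26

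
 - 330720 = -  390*848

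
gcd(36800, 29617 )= 1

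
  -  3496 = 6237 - 9733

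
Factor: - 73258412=-2^2*43^1 *59^1*7219^1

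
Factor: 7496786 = 2^1 * 11^1  *  149^1 *2287^1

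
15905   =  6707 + 9198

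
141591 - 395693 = - 254102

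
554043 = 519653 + 34390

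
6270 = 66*95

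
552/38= 276/19 =14.53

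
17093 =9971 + 7122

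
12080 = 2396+9684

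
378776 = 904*419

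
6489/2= 3244 + 1/2= 3244.50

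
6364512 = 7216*882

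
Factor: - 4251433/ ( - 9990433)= 31^1*163^ ( - 1)*61291^( - 1)*137143^1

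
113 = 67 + 46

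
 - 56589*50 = - 2829450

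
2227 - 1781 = 446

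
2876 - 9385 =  - 6509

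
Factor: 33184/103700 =2^3 * 5^(  -  2)  =  8/25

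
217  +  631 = 848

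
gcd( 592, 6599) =1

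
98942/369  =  98942/369= 268.14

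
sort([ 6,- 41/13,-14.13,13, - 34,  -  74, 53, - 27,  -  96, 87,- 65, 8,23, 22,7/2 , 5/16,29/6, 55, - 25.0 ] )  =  [-96, - 74, - 65, - 34, - 27, - 25.0, - 14.13, - 41/13, 5/16, 7/2,29/6,6, 8, 13,22, 23 , 53 , 55,87] 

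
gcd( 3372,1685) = 1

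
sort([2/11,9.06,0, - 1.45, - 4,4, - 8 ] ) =[ - 8, - 4, -1.45 , 0, 2/11,4, 9.06] 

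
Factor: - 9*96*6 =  - 2^6 *3^4 = - 5184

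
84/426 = 14/71 = 0.20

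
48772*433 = 21118276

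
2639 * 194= 511966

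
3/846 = 1/282= 0.00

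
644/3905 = 644/3905 = 0.16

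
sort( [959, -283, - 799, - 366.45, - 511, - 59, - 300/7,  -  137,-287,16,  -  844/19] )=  [  -  799,-511,-366.45 , - 287, - 283,-137,- 59,-844/19,-300/7, 16,  959 ] 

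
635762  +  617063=1252825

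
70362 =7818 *9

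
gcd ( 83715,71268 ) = 3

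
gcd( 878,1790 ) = 2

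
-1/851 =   -  1 + 850/851 = - 0.00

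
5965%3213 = 2752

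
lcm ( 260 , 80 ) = 1040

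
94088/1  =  94088  =  94088.00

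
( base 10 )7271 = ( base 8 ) 16147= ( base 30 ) 82b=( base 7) 30125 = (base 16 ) 1C67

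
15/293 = 15/293 = 0.05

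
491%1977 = 491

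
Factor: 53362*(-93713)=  - 2^1*31^1*3023^1*26681^1 = -5000713106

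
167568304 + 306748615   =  474316919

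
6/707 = 6/707  =  0.01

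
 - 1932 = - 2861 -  - 929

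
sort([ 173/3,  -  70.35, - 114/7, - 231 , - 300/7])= [ - 231,-70.35,- 300/7,  -  114/7, 173/3]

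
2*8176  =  16352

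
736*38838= 28584768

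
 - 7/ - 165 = 7/165 = 0.04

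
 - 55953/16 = -3498 + 15/16 = - 3497.06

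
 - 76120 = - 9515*8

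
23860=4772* 5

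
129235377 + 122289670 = 251525047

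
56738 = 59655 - 2917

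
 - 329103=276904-606007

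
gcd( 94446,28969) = 1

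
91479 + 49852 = 141331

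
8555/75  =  1711/15 = 114.07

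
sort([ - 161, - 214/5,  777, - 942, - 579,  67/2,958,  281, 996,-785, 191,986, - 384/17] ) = [ - 942, - 785, - 579, -161,-214/5, - 384/17 , 67/2, 191, 281,777,958,986,  996 ]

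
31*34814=1079234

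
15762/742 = 21 + 90/371 = 21.24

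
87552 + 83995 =171547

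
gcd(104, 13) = 13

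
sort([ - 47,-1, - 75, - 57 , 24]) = [ - 75, - 57, - 47, - 1, 24] 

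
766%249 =19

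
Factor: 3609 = 3^2*401^1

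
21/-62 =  -21/62 = -0.34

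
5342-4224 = 1118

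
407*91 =37037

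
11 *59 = 649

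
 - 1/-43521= 1/43521 = 0.00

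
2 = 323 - 321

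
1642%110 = 102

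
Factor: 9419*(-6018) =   -  56683542  =  - 2^1*3^1*17^1*59^1*9419^1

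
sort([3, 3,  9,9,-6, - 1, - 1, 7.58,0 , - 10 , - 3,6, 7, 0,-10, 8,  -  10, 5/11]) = [ - 10, - 10,- 10 , - 6, - 3, - 1,-1, 0,0, 5/11, 3,  3,  6, 7,7.58, 8, 9 , 9] 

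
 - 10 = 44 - 54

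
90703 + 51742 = 142445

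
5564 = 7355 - 1791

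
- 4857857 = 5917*(  -  821) 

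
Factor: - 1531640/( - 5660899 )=2^3*5^1*11^1*59^2 *5660899^( - 1 )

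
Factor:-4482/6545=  -2^1*3^3*5^(-1 ) * 7^ ( - 1)*11^(  -  1)*17^( - 1 ) * 83^1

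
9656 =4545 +5111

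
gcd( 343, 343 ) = 343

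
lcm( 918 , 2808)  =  47736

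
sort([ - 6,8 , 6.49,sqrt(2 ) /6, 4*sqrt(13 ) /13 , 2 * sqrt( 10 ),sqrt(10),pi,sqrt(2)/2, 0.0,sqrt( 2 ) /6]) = [ - 6,0.0, sqrt( 2)/6,sqrt ( 2) /6,sqrt(2 ) /2,4*sqrt( 13 ) /13,pi,sqrt(10 ),2*sqrt(10 ),  6.49, 8]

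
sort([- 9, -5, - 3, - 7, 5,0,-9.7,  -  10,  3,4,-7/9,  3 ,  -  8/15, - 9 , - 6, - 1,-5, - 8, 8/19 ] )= [-10,- 9.7, - 9, - 9, - 8, - 7,-6,-5, - 5, - 3,-1,-7/9, - 8/15,  0,8/19,  3 , 3,4,5] 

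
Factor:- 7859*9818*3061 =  - 2^1*29^1*271^1*3061^1 * 4909^1=- 236185725382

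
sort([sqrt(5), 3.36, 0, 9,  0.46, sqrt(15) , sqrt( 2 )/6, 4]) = [ 0, sqrt (2 )/6, 0.46,sqrt(5), 3.36, sqrt(15),  4, 9] 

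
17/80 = 17/80 = 0.21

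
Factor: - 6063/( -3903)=43^1*47^1*1301^( - 1 ) = 2021/1301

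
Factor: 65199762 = 2^1*3^3*1207403^1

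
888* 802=712176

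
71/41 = 1+30/41= 1.73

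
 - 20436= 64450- 84886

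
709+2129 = 2838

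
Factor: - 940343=-109^1*8627^1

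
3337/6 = 3337/6 = 556.17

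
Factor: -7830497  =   - 1993^1*3929^1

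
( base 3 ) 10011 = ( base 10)85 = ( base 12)71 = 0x55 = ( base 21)41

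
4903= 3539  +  1364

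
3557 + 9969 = 13526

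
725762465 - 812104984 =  - 86342519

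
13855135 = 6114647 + 7740488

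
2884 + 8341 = 11225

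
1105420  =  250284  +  855136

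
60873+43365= 104238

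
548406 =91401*6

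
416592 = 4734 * 88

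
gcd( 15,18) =3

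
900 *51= 45900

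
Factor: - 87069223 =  - 17^1*29^1*176611^1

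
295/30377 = 295/30377 = 0.01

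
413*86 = 35518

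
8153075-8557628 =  - 404553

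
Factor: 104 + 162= 266 = 2^1 * 7^1  *  19^1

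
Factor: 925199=11^1 * 241^1 * 349^1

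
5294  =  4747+547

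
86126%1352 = 950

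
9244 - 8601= 643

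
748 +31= 779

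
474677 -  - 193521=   668198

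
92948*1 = 92948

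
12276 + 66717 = 78993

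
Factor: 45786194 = 2^1*31^1 * 738487^1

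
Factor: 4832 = 2^5 * 151^1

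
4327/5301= 4327/5301 = 0.82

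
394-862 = -468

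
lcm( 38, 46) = 874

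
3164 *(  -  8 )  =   - 25312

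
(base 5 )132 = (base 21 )20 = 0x2A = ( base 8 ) 52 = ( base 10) 42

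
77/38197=77/38197 = 0.00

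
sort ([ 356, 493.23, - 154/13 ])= [ - 154/13, 356, 493.23]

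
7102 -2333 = 4769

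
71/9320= 71/9320 = 0.01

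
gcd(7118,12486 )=2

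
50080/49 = 1022 + 2/49 = 1022.04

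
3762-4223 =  - 461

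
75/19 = 3 + 18/19 = 3.95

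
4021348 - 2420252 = 1601096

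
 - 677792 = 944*( - 718) 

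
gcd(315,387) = 9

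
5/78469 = 5/78469=0.00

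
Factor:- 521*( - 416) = 216736 = 2^5*13^1 *521^1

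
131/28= 131/28 = 4.68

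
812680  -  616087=196593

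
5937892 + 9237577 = 15175469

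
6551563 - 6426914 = 124649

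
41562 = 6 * 6927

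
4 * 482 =1928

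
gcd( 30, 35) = 5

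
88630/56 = 44315/28 = 1582.68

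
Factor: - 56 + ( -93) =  - 149 = - 149^1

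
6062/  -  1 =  - 6062 + 0/1 = -6062.00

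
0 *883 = 0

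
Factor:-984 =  - 2^3*3^1 * 41^1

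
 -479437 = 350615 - 830052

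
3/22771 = 3/22771 = 0.00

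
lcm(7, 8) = 56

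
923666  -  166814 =756852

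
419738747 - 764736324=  -344997577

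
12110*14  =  169540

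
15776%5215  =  131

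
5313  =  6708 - 1395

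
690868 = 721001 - 30133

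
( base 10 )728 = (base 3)222222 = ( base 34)LE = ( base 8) 1330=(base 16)2D8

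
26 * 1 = 26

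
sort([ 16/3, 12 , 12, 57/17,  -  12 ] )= [ - 12, 57/17,16/3, 12, 12 ] 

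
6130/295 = 1226/59 = 20.78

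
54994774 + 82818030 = 137812804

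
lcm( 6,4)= 12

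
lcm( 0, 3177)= 0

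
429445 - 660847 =  -  231402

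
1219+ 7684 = 8903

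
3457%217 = 202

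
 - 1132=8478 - 9610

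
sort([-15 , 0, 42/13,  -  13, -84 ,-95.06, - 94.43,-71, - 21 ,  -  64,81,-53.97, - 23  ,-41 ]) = [ - 95.06 ,-94.43, - 84, - 71 ,  -  64,-53.97, - 41,-23, -21, - 15, - 13, 0,42/13,81 ]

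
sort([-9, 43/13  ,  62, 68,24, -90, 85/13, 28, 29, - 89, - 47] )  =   [ -90,- 89, - 47,- 9, 43/13, 85/13, 24, 28, 29, 62, 68]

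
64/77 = 64/77 = 0.83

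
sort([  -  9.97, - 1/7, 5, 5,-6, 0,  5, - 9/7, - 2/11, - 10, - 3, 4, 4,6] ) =[  -  10, - 9.97, - 6,  -  3, - 9/7, - 2/11, - 1/7, 0,4, 4, 5, 5,5,6 ]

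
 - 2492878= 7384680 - 9877558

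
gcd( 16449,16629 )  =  3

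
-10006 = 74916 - 84922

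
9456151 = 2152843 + 7303308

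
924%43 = 21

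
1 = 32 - 31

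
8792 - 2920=5872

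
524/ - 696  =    -  131/174  =  - 0.75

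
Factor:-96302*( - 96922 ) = 9333782444 = 2^2*7^2 * 23^1*43^1*179^1*269^1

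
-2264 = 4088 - 6352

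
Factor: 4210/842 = 5^1=5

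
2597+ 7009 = 9606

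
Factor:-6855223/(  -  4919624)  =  2^( - 3 ) *29^1*397^( - 1)*1549^( - 1)*236387^1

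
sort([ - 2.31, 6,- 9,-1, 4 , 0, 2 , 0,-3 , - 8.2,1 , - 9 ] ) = [ - 9, - 9,  -  8.2,  -  3, - 2.31 , - 1, 0, 0,  1,  2,4,6 ] 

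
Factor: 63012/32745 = 356/185=2^2*5^(- 1)*37^(  -  1)*89^1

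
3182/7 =454 + 4/7 = 454.57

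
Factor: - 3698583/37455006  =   - 1232861/12485002 = - 2^( - 1 )* 7^1 * 31^( - 1) * 79^( - 1) * 2549^(-1)*176123^1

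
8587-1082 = 7505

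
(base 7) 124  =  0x43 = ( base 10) 67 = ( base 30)27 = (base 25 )2h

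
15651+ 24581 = 40232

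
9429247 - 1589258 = 7839989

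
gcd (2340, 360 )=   180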